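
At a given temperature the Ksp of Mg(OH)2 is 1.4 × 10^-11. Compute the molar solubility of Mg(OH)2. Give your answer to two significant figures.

Mg(OH)2(s) ⇌ Mg^2+ + 2 OH^-
Ksp = [Mg^2+][OH^-]^2
For each mole of Mg(OH)2 that dissolves: [Mg^2+] = s, [OH^-] = 2s.
Substituting: Ksp = s(2s)^2 = 4s^3
Solving, s = (1.4 × 10^-11/4)^(1/3) = 1.5 × 10^-4 M

1.5 × 10^-4 M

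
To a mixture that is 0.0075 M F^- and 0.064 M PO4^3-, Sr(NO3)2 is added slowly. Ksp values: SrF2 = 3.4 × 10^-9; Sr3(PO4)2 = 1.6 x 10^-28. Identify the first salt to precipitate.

Sr3(PO4)2

Precipitation of each salt starts when its ion product equals its Ksp.
For SrF2: 3.4 × 10^-9 = (0.0075)^2 × [Sr^2+]  ⇒  [Sr^2+] = 6.0 × 10^-5 M.
For Sr3(PO4)2: 1.6 x 10^-28 = (0.064)^2 × [Sr^2+]^3  ⇒  [Sr^2+] = 3.4 × 10^-9 M.
The salt with the lower threshold [Sr^2+] precipitates first: Sr3(PO4)2.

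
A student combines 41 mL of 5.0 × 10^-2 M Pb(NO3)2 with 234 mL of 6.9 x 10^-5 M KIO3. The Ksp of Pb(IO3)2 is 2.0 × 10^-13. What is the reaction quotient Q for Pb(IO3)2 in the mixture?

2.6 x 10^-11

Total volume = 41 + 234 = 275 mL.
[Pb^2+] = 5.0 x 10^-2 × (41/275) = 7.45 × 10^-3 M
[IO3^-] = 6.9 × 10^-5 × (234/275) = 5.87 × 10^-5 M
Pb(IO3)2(s) ⇌ Pb^2+(aq) + 2 IO3^-(aq), so Q = [Pb^2+][IO3^-]^2
Q = (7.45 × 10^-3)(5.87 x 10^-5)^2 = 2.6 × 10^-11
Q > Ksp, so Pb(IO3)2 will precipitate.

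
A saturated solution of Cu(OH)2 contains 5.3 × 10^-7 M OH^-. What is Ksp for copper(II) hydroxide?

Cu(OH)2(s) ⇌ Cu^2+(aq) + 2 OH^-(aq)
Stoichiometry gives [Cu^2+] = (1/2)[OH^-] = 2.65 × 10^-7 M.
Ksp = [Cu^2+][OH^-]^2
Ksp = 2.65 × 10^-7 × (5.3 x 10^-7)^2 = 7.4 x 10^-20

7.4 × 10^-20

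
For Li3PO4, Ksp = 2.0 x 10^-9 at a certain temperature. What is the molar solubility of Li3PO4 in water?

2.9 × 10^-3 M

Li3PO4(s) <=> 3 Li^+(aq) + PO4^3-(aq)
Ksp = [Li^+]^3[PO4^3-]
For each mole of Li3PO4 that dissolves: [Li^+] = 3s, [PO4^3-] = s.
So Ksp = (3s)^3 × s = 27s^4
s^4 = 2.0 x 10^-9 / 27, so s = 2.9 × 10^-3 M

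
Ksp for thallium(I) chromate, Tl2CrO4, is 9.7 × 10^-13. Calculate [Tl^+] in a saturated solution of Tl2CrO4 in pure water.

Tl2CrO4(s) <=> 2 Tl^+(aq) + CrO4^2-(aq)
Ksp = [Tl^+]^2[CrO4^2-]
With molar solubility s: [Tl^+] = 2s, [CrO4^2-] = s.
Substituting: Ksp = (2s)^2s = 4s^3
s^3 = 9.7 × 10^-13 / 4, so s = 6.24 × 10^-5 M
[Tl^+] = 2s = 1.2 × 10^-4 M

[Tl^+] ≈ 1.2 × 10^-4 M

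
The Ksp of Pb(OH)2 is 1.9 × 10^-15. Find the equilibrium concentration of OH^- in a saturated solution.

Pb(OH)2(s) <=> Pb^2+(aq) + 2 OH^-(aq)
Ksp = [Pb^2+][OH^-]^2
If s mol/L of Pb(OH)2 dissolves, [Pb^2+] = s and [OH^-] = 2s.
Substituting: Ksp = s(2s)^2 = 4s^3
s = (1.9 × 10^-15 / 4)^(1/3) = 7.80 × 10^-6 M
[OH^-] = 2s = 1.6 × 10^-5 M

1.6 × 10^-5 M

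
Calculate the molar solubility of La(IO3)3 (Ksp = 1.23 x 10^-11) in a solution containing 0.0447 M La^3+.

La(IO3)3(s) ⇌ La^3+ + 3 IO3^-
Ksp = [La^3+][IO3^-]^3
If s mol/L dissolves here, [La^3+] = 0.0447 + s ≈ 0.0447, [IO3^-] = 3s (Ksp is small, so little additional dissolves).
Ksp ≈ 0.0447 × (3s)^3
s = 2.17 × 10^-4 M
Check: s = 2.2 × 10^-4 ≪ 0.0447, so the approximation is valid.

s = 2.17 × 10^-4 M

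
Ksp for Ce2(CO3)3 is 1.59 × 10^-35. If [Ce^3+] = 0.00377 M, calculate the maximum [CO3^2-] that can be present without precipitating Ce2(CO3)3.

[CO3^2-] ≈ 1.04e-10 M

Ce2(CO3)3(s) <=> 2 Ce^3+ + 3 CO3^2-
Ksp = [Ce^3+]^2[CO3^2-]^3
Precipitation begins when Q = Ksp. With [Ce^3+] = 0.00377 M:
1.59 × 10^-35 = (0.00377)^2 × [CO3^2-]^3
[CO3^2-] = (1.59 × 10^-35 / 1.421 × 10^-5)^(1/3) = 1.04 × 10^-10 M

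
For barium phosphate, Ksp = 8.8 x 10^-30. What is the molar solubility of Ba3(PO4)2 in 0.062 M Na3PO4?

s = 4.4 × 10^-10 M

Ba3(PO4)2(s) <=> 3 Ba^2+(aq) + 2 PO4^3-(aq)
Ksp = [Ba^2+]^3[PO4^3-]^2
Let s = moles of Ba3(PO4)2 that dissolve per litre. [Ba^2+] = 3s, [PO4^3-] = 0.062 + 2s ≈ 0.062 (since PO4^3- from Na3PO4 dominates).
Ksp ≈ (3s)^3 × (0.062)^2
s = 4.4 × 10^-10 M
Check: 2s = 8.8 x 10^-10 ≪ 0.062, so the approximation is valid.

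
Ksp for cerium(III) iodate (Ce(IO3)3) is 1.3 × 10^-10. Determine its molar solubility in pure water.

s = 1.5e-3 M

Ce(IO3)3(s) ⇌ Ce^3+ + 3 IO3^-
Ksp = [Ce^3+][IO3^-]^3
Let s = molar solubility. Then [Ce^3+] = s and [IO3^-] = 3s.
Ksp = s(3s)^3 = 27s^4
Solving, s = (1.3 × 10^-10/27)^(1/4) = 1.5 × 10^-3 M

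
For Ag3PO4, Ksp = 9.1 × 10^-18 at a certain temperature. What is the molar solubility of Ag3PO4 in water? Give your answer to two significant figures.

s ≈ 2.4 × 10^-5 M

Ag3PO4(s) <=> 3 Ag^+(aq) + PO4^3-(aq)
Ksp = [Ag^+]^3[PO4^3-]
Let s = molar solubility. Then [Ag^+] = 3s and [PO4^3-] = s.
Ksp = (3s)^3s = 27s^4
s^4 = 9.1 × 10^-18 / 27, so s = 2.4 × 10^-5 M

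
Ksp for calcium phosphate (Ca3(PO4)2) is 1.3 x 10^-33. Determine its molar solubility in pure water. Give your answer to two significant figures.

1.0 × 10^-7 M

Ca3(PO4)2(s) ⇌ 3 Ca^2+ + 2 PO4^3-
Ksp = [Ca^2+]^3[PO4^3-]^2
Let s = molar solubility. Then [Ca^2+] = 3s and [PO4^3-] = 2s.
So Ksp = (3s)^3 × (2s)^2 = 108s^5
Solving, s = (1.3 x 10^-33/108)^(1/5) = 1.0 × 10^-7 M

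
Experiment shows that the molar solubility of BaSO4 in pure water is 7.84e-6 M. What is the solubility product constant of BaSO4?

Ksp = 6.15 x 10^-11

BaSO4(s) ⇌ Ba^2+(aq) + SO4^2-(aq)
With molar solubility s: [Ba^2+] = s, [SO4^2-] = s.
Ksp = [Ba^2+][SO4^2-]
Ksp = (s)(s) = s^2
Ksp = (7.84 x 10^-6)^2 = 6.15 × 10^-11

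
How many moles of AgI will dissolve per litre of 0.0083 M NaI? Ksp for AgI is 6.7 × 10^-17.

s ≈ 8.1 × 10^-15 M

AgI(s) <=> Ag^+(aq) + I^-(aq)
Ksp = [Ag^+][I^-]
Let s be the molar solubility in this solution. [Ag^+] = s, [I^-] = 0.0083 + s ≈ 0.0083 (common-ion effect: I^- is already 0.0083 M).
Ksp ≈ s × 0.0083
s = 8.1 x 10^-15 M
Check: s = 8.1 × 10^-15 ≪ 0.0083, so the approximation is valid.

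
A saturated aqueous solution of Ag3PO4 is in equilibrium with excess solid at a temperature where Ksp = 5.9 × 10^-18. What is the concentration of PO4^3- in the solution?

Ag3PO4(s) <=> 3 Ag^+(aq) + PO4^3-(aq)
Ksp = [Ag^+]^3[PO4^3-]
With molar solubility s: [Ag^+] = 3s, [PO4^3-] = s.
Substituting: Ksp = (3s)^3s = 27s^4
s^4 = 5.9 × 10^-18 / 27, so s = 2.16 x 10^-5 M
[PO4^3-] = s = 2.2 x 10^-5 M

[PO4^3-] ≈ 2.2 × 10^-5 M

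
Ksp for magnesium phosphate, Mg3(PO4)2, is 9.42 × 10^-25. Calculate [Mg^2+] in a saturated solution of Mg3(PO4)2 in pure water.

Mg3(PO4)2(s) ⇌ 3 Mg^2+ + 2 PO4^3-
Ksp = [Mg^2+]^3[PO4^3-]^2
For each mole of Mg3(PO4)2 that dissolves: [Mg^2+] = 3s, [PO4^3-] = 2s.
Ksp = (3s)^3(2s)^2 = 108s^5
s^5 = 9.42 × 10^-25 / 108, so s = 6.139 × 10^-6 M
[Mg^2+] = 3s = 1.84 x 10^-5 M

[Mg^2+] ≈ 1.84e-5 M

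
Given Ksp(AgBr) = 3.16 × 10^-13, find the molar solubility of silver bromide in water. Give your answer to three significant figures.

AgBr(s) ⇌ Ag^+(aq) + Br^-(aq)
Ksp = [Ag^+][Br^-]
Let s = molar solubility. Then [Ag^+] = s and [Br^-] = s.
Ksp = s × s = s^2
s = (3.16 × 10^-13)^(1/2) = 5.62 × 10^-7 M

5.62 × 10^-7 M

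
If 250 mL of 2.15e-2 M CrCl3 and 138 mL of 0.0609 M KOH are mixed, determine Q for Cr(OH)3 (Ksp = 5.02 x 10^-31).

Total volume = 250 + 138 = 388 mL.
[Cr^3+] = 2.15 × 10^-2 × (250/388) = 1.385 x 10^-2 M
[OH^-] = 6.09 x 10^-2 × (138/388) = 2.166 x 10^-2 M
Cr(OH)3(s) <=> Cr^3+(aq) + 3 OH^-(aq), so Q = [Cr^3+][OH^-]^3
Q = (1.385 × 10^-2)(2.166 x 10^-2)^3 = 1.41 × 10^-7
Q > Ksp, so Cr(OH)3 will precipitate.

1.41 × 10^-7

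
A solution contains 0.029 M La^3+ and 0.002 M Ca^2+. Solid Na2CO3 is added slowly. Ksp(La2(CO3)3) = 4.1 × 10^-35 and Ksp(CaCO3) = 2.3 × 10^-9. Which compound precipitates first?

La2(CO3)3

Each salt begins to precipitate when Q = Ksp, i.e. when [CO3^2-] reaches its threshold.
For La2(CO3)3: 4.1 × 10^-35 = (0.029)^2 × [CO3^2-]^3  ⇒  [CO3^2-] = 3.7 × 10^-11 M.
For CaCO3: 2.3 × 10^-9 = 0.002 × [CO3^2-]  ⇒  [CO3^2-] = 1.2 × 10^-6 M.
The salt with the lower threshold [CO3^2-] precipitates first: La2(CO3)3.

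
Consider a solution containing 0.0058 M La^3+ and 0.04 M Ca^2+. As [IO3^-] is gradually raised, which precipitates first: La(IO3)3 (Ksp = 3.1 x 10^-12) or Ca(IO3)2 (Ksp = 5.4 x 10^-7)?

La(IO3)3

Precipitation of each salt starts when its ion product equals its Ksp.
For La(IO3)3: 3.1 x 10^-12 = 0.0058 × [IO3^-]^3  ⇒  [IO3^-] = 8.1 x 10^-4 M.
For Ca(IO3)2: 5.4 x 10^-7 = 0.04 × [IO3^-]^2  ⇒  [IO3^-] = 3.7 × 10^-3 M.
The salt with the lower threshold [IO3^-] precipitates first: La(IO3)3.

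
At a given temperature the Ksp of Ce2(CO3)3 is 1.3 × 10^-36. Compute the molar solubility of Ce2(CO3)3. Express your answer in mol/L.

s = 2.6 x 10^-8 M

Ce2(CO3)3(s) <=> 2 Ce^3+ + 3 CO3^2-
Ksp = [Ce^3+]^2[CO3^2-]^3
Let s = molar solubility. Then [Ce^3+] = 2s and [CO3^2-] = 3s.
So Ksp = (2s)^2 × (3s)^3 = 108s^5
s^5 = 1.3 × 10^-36 / 108, so s = 2.6 × 10^-8 M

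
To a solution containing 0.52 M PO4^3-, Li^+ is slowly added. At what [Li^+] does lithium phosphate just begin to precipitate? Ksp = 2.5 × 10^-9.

[Li^+] ≈ 1.7e-3 M

Li3PO4(s) ⇌ 3 Li^+ + PO4^3-
Ksp = [Li^+]^3[PO4^3-]
Precipitation begins when Q = Ksp. With [PO4^3-] = 0.52 M:
2.5 × 10^-9 = (0.52) × [Li^+]^3
[Li^+] = (2.5 × 10^-9 / 5.2 x 10^-1)^(1/3) = 1.7 × 10^-3 M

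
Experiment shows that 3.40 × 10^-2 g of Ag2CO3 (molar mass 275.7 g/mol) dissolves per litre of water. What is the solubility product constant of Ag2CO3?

Ksp ≈ 7.50 × 10^-12

Molar solubility s = (3.40 x 10^-2 g/L) / (275.7 g/mol) = 1.233 x 10^-4 M.
Ag2CO3(s) ⇌ 2 Ag^+ + CO3^2-
Let s = molar solubility. Then [Ag^+] = 2s and [CO3^2-] = s.
Ksp = [Ag^+]^2[CO3^2-]
Substituting: Ksp = (2s)^2s = 4s^3
Ksp = 4 × (1.233 x 10^-4)^3 = 7.50 × 10^-12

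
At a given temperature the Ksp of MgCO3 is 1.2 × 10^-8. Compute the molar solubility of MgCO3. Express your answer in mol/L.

MgCO3(s) <=> Mg^2+(aq) + CO3^2-(aq)
Ksp = [Mg^2+][CO3^2-]
Let s = molar solubility. Then [Mg^2+] = s and [CO3^2-] = s.
Ksp = (s)(s) = s^2
s = (1.2 × 10^-8)^(1/2) = 1.1 x 10^-4 M

s ≈ 1.1e-4 M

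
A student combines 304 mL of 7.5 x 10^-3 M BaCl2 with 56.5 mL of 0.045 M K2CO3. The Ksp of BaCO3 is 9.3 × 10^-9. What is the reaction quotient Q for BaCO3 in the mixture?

Total volume = 304 + 56.5 = 360.5 mL.
[Ba^2+] = 7.5 x 10^-3 × (304/360.5) = 6.32 × 10^-3 M
[CO3^2-] = 4.5 x 10^-2 × (56.5/360.5) = 7.05 × 10^-3 M
BaCO3(s) <=> Ba^2+ + CO3^2-, so Q = [Ba^2+][CO3^2-]
Q = (6.32 x 10^-3)(7.05 × 10^-3) = 4.5 × 10^-5
Q > Ksp, so BaCO3 will precipitate.

Q = 4.5 × 10^-5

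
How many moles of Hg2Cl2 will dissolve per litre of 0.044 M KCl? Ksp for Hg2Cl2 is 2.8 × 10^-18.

Hg2Cl2(s) ⇌ Hg2^2+ + 2 Cl^-
Ksp = [Hg2^2+][Cl^-]^2
If s mol/L dissolves here, [Hg2^2+] = s, [Cl^-] = 0.044 + 2s ≈ 0.044 (since Cl^- from KCl dominates).
Ksp ≈ s × (0.044)^2
s = 1.4 x 10^-15 M
Check: 2s = 2.9 × 10^-15 ≪ 0.044, so the approximation is valid.

1.4 × 10^-15 M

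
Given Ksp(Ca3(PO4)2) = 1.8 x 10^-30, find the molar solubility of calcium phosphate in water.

4.4 x 10^-7 M

Ca3(PO4)2(s) ⇌ 3 Ca^2+ + 2 PO4^3-
Ksp = [Ca^2+]^3[PO4^3-]^2
With molar solubility s: [Ca^2+] = 3s, [PO4^3-] = 2s.
Substituting: Ksp = (3s)^3(2s)^2 = 108s^5
s = (1.8 x 10^-30 / 108)^(1/5) = 4.4 x 10^-7 M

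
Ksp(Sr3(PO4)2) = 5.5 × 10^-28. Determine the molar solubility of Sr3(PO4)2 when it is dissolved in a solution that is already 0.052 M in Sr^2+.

s ≈ 9.9 x 10^-13 M

Sr3(PO4)2(s) <=> 3 Sr^2+(aq) + 2 PO4^3-(aq)
Ksp = [Sr^2+]^3[PO4^3-]^2
Let s be the molar solubility in this solution. [Sr^2+] = 0.052 + 3s ≈ 0.052, [PO4^3-] = 2s (Ksp is small, so little additional dissolves).
Ksp ≈ (0.052)^3 × (2s)^2
s = 9.9 x 10^-13 M
Check: 3s = 3.0 × 10^-12 ≪ 0.052, so the approximation is valid.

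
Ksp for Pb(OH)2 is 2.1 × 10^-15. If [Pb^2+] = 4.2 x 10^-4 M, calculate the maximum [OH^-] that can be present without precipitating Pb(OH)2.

2.2e-6 M

Pb(OH)2(s) <=> Pb^2+ + 2 OH^-
Ksp = [Pb^2+][OH^-]^2
Precipitation begins when Q = Ksp. With [Pb^2+] = 4.2 x 10^-4 M:
2.1 × 10^-15 = (4.2 x 10^-4) × [OH^-]^2
[OH^-] = (2.1 × 10^-15 / 4.2 × 10^-4)^(1/2) = 2.2 × 10^-6 M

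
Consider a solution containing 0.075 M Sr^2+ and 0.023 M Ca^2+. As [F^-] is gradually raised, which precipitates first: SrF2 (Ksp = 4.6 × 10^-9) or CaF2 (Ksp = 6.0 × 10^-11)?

CaF2

Precipitation of each salt starts when its ion product equals its Ksp.
For SrF2: 4.6 × 10^-9 = 0.075 × [F^-]^2  ⇒  [F^-] = 2.5 × 10^-4 M.
For CaF2: 6.0 × 10^-11 = 0.023 × [F^-]^2  ⇒  [F^-] = 5.1 x 10^-5 M.
The salt with the lower threshold [F^-] precipitates first: CaF2.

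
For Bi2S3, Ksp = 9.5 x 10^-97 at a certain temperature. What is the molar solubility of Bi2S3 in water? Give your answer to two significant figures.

Bi2S3(s) ⇌ 2 Bi^3+(aq) + 3 S^2-(aq)
Ksp = [Bi^3+]^2[S^2-]^3
If s mol/L of Bi2S3 dissolves, [Bi^3+] = 2s and [S^2-] = 3s.
Substituting: Ksp = (2s)^2(3s)^3 = 108s^5
Solving, s = (9.5 x 10^-97/108)^(1/5) = 2.4 × 10^-20 M

s ≈ 2.4 × 10^-20 M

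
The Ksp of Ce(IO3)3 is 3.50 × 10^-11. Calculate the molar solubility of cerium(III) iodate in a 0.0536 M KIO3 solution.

s = 2.27e-7 M

Ce(IO3)3(s) ⇌ Ce^3+(aq) + 3 IO3^-(aq)
Ksp = [Ce^3+][IO3^-]^3
Let s be the molar solubility in this solution. [Ce^3+] = s, [IO3^-] = 0.0536 + 3s ≈ 0.0536 (common-ion effect: IO3^- is already 0.0536 M).
Ksp ≈ s × (0.0536)^3
s = 2.27 × 10^-7 M
Check: 3s = 6.8 × 10^-7 ≪ 0.0536, so the approximation is valid.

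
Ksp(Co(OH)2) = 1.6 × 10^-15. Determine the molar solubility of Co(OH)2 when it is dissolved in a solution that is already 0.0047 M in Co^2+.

s = 2.9 x 10^-7 M

Co(OH)2(s) ⇌ Co^2+(aq) + 2 OH^-(aq)
Ksp = [Co^2+][OH^-]^2
Let s = moles of Co(OH)2 that dissolve per litre. [Co^2+] = 0.0047 + s ≈ 0.0047, [OH^-] = 2s (common-ion effect: Co^2+ is already 0.0047 M).
Ksp ≈ 0.0047 × (2s)^2
s = 2.9 x 10^-7 M
Check: s = 2.9 x 10^-7 ≪ 0.0047, so the approximation is valid.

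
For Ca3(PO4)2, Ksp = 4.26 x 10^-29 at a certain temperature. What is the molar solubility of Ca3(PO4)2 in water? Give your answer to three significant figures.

Ca3(PO4)2(s) <=> 3 Ca^2+(aq) + 2 PO4^3-(aq)
Ksp = [Ca^2+]^3[PO4^3-]^2
For each mole of Ca3(PO4)2 that dissolves: [Ca^2+] = 3s, [PO4^3-] = 2s.
Substituting: Ksp = (3s)^3(2s)^2 = 108s^5
s^5 = 4.26 x 10^-29 / 108, so s = 8.30 x 10^-7 M

s ≈ 8.30 × 10^-7 M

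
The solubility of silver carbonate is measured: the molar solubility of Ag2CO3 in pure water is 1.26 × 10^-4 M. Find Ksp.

Ksp = 8.00 x 10^-12

Ag2CO3(s) <=> 2 Ag^+ + CO3^2-
If s mol/L of Ag2CO3 dissolves, [Ag^+] = 2s and [CO3^2-] = s.
Ksp = [Ag^+]^2[CO3^2-]
Ksp = (2s)^2s = 4s^3
With s = 1.26 × 10^-4: Ksp = 8.00 x 10^-12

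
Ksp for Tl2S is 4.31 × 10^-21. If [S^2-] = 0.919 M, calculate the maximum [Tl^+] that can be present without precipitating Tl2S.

Tl2S(s) <=> 2 Tl^+ + S^2-
Ksp = [Tl^+]^2[S^2-]
Precipitation begins when Q = Ksp. With [S^2-] = 0.919 M:
4.31 × 10^-21 = (0.919) × [Tl^+]^2
[Tl^+] = (4.31 × 10^-21 / 9.19 x 10^-1)^(1/2) = 6.85 x 10^-11 M

[Tl^+] = 6.85 x 10^-11 M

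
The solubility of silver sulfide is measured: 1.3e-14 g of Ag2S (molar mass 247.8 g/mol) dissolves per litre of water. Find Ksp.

Ksp ≈ 5.8 x 10^-49

Molar solubility s = (1.3 × 10^-14 g/L) / (247.8 g/mol) = 5.25 × 10^-17 M.
Ag2S(s) ⇌ 2 Ag^+(aq) + S^2-(aq)
With molar solubility s: [Ag^+] = 2s, [S^2-] = s.
Ksp = [Ag^+]^2[S^2-]
Ksp = (2s)^2s = 4s^3
Ksp = 4 × (5.25 × 10^-17)^3 = 5.8 × 10^-49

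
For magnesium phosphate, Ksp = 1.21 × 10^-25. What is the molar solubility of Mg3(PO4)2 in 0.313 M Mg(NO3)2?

Mg3(PO4)2(s) ⇌ 3 Mg^2+ + 2 PO4^3-
Ksp = [Mg^2+]^3[PO4^3-]^2
Let s = moles of Mg3(PO4)2 that dissolve per litre. [Mg^2+] = 0.313 + 3s ≈ 0.313, [PO4^3-] = 2s (common-ion effect: Mg^2+ is already 0.313 M).
Ksp ≈ (0.313)^3 × (2s)^2
s = 9.93 x 10^-13 M
Check: 3s = 3.0 × 10^-12 ≪ 0.313, so the approximation is valid.

s ≈ 9.93e-13 M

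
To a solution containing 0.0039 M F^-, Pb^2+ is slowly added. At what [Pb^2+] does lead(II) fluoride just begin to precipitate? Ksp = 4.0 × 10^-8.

[Pb^2+] ≈ 2.6e-3 M

PbF2(s) ⇌ Pb^2+(aq) + 2 F^-(aq)
Ksp = [Pb^2+][F^-]^2
Precipitation begins when Q = Ksp. With [F^-] = 0.0039 M:
4.0 × 10^-8 = (0.0039)^2 × [Pb^2+]
[Pb^2+] = (4.0 × 10^-8 / 1.52 × 10^-5) = 2.6 x 10^-3 M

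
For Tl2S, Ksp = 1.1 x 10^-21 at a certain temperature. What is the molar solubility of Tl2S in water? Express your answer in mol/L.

Tl2S(s) ⇌ 2 Tl^+ + S^2-
Ksp = [Tl^+]^2[S^2-]
For each mole of Tl2S that dissolves: [Tl^+] = 2s, [S^2-] = s.
So Ksp = (2s)^2 × s = 4s^3
Solving, s = (1.1 x 10^-21/4)^(1/3) = 6.5 × 10^-8 M

6.5 × 10^-8 M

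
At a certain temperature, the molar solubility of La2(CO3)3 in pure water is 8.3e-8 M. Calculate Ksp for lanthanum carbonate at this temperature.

La2(CO3)3(s) <=> 2 La^3+ + 3 CO3^2-
For each mole of La2(CO3)3 that dissolves: [La^3+] = 2s, [CO3^2-] = 3s.
Ksp = [La^3+]^2[CO3^2-]^3
Substituting: Ksp = (2s)^2(3s)^3 = 108s^5
Ksp = 108 × (8.3 × 10^-8)^5 = 4.3 × 10^-34

Ksp ≈ 4.3e-34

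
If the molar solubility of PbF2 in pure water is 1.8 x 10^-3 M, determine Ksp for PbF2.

PbF2(s) <=> Pb^2+ + 2 F^-
If s mol/L of PbF2 dissolves, [Pb^2+] = s and [F^-] = 2s.
Ksp = [Pb^2+][F^-]^2
Substituting: Ksp = s(2s)^2 = 4s^3
Ksp = 4 × (1.8 × 10^-3)^3 = 2.3 × 10^-8

2.3 × 10^-8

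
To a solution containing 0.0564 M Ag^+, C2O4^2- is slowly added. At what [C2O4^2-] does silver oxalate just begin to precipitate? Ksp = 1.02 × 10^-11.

[C2O4^2-] ≈ 3.21e-9 M

Ag2C2O4(s) ⇌ 2 Ag^+(aq) + C2O4^2-(aq)
Ksp = [Ag^+]^2[C2O4^2-]
Precipitation begins when Q = Ksp. With [Ag^+] = 0.0564 M:
1.02 × 10^-11 = (0.0564)^2 × [C2O4^2-]
[C2O4^2-] = (1.02 × 10^-11 / 3.181 × 10^-3) = 3.21 × 10^-9 M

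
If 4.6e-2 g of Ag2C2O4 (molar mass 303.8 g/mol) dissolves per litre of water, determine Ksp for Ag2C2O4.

1.4e-11

Molar solubility s = (4.6 × 10^-2 g/L) / (303.8 g/mol) = 1.51 x 10^-4 M.
Ag2C2O4(s) <=> 2 Ag^+(aq) + C2O4^2-(aq)
For each mole of Ag2C2O4 that dissolves: [Ag^+] = 2s, [C2O4^2-] = s.
Ksp = [Ag^+]^2[C2O4^2-]
Ksp = (2s)^2s = 4s^3
With s = 1.51 × 10^-4: Ksp = 1.4 × 10^-11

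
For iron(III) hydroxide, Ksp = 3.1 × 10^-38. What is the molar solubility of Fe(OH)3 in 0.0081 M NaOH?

Fe(OH)3(s) <=> Fe^3+ + 3 OH^-
Ksp = [Fe^3+][OH^-]^3
Let s be the molar solubility in this solution. [Fe^3+] = s, [OH^-] = 0.0081 + 3s ≈ 0.0081 (Ksp is small, so little additional dissolves).
Ksp ≈ s × (0.0081)^3
s = 5.8 × 10^-32 M
Check: 3s = 1.7 × 10^-31 ≪ 0.0081, so the approximation is valid.

s ≈ 5.8 × 10^-32 M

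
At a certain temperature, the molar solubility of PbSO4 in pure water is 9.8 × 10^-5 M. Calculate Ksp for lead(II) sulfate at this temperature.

PbSO4(s) ⇌ Pb^2+ + SO4^2-
If s mol/L of PbSO4 dissolves, [Pb^2+] = s and [SO4^2-] = s.
Ksp = [Pb^2+][SO4^2-]
Ksp = (s)(s) = s^2
Ksp = (9.8 x 10^-5)^2 = 9.6 × 10^-9

Ksp ≈ 9.6 x 10^-9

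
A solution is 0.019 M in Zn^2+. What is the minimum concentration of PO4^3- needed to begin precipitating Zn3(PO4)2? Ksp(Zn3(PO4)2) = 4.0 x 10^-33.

[PO4^3-] ≈ 2.4 × 10^-14 M

Zn3(PO4)2(s) ⇌ 3 Zn^2+(aq) + 2 PO4^3-(aq)
Ksp = [Zn^2+]^3[PO4^3-]^2
Precipitation begins when Q = Ksp. With [Zn^2+] = 0.019 M:
4.0 x 10^-33 = (0.019)^3 × [PO4^3-]^2
[PO4^3-] = (4.0 x 10^-33 / 6.86 x 10^-6)^(1/2) = 2.4 x 10^-14 M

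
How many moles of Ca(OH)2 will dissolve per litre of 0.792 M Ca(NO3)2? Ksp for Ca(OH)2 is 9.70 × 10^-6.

s = 1.75e-3 M

Ca(OH)2(s) ⇌ Ca^2+ + 2 OH^-
Ksp = [Ca^2+][OH^-]^2
If s mol/L dissolves here, [Ca^2+] = 0.792 + s ≈ 0.792, [OH^-] = 2s (since Ca^2+ from Ca(NO3)2 dominates).
Ksp ≈ 0.792 × (2s)^2
s = 1.75 × 10^-3 M
Check: s = 1.7 × 10^-3 ≪ 0.792, so the approximation is valid.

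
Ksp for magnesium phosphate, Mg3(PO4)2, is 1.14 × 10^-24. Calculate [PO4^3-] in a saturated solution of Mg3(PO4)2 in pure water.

Mg3(PO4)2(s) <=> 3 Mg^2+ + 2 PO4^3-
Ksp = [Mg^2+]^3[PO4^3-]^2
With molar solubility s: [Mg^2+] = 3s, [PO4^3-] = 2s.
So Ksp = (3s)^3 × (2s)^2 = 108s^5
s^5 = 1.14 × 10^-24 / 108, so s = 6.378 × 10^-6 M
[PO4^3-] = 2s = 1.28 × 10^-5 M

[PO4^3-] ≈ 1.28e-5 M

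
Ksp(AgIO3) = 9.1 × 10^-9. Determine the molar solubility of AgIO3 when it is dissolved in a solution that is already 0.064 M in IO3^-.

1.4 × 10^-7 M

AgIO3(s) <=> Ag^+ + IO3^-
Ksp = [Ag^+][IO3^-]
Let s be the molar solubility in this solution. [Ag^+] = s, [IO3^-] = 0.064 + s ≈ 0.064 (Ksp is small, so little additional dissolves).
Ksp ≈ s × 0.064
s = 1.4 × 10^-7 M
Check: s = 1.4 x 10^-7 ≪ 0.064, so the approximation is valid.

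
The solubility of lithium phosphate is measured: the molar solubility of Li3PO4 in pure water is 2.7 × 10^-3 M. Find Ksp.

Li3PO4(s) ⇌ 3 Li^+(aq) + PO4^3-(aq)
For each mole of Li3PO4 that dissolves: [Li^+] = 3s, [PO4^3-] = s.
Ksp = [Li^+]^3[PO4^3-]
Ksp = (3s)^3s = 27s^4
Ksp = 27 × (2.7 x 10^-3)^4 = 1.4 x 10^-9

1.4 x 10^-9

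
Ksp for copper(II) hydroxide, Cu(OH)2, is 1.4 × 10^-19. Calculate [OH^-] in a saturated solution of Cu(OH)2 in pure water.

6.5 × 10^-7 M

Cu(OH)2(s) <=> Cu^2+(aq) + 2 OH^-(aq)
Ksp = [Cu^2+][OH^-]^2
For each mole of Cu(OH)2 that dissolves: [Cu^2+] = s, [OH^-] = 2s.
So Ksp = s × (2s)^2 = 4s^3
Solving, s = (1.4 × 10^-19/4)^(1/3) = 3.27 × 10^-7 M
[OH^-] = 2s = 6.5 × 10^-7 M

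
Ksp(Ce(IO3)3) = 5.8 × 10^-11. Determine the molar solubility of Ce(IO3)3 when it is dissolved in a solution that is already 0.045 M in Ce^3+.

s ≈ 3.6 × 10^-4 M

Ce(IO3)3(s) ⇌ Ce^3+(aq) + 3 IO3^-(aq)
Ksp = [Ce^3+][IO3^-]^3
If s mol/L dissolves here, [Ce^3+] = 0.045 + s ≈ 0.045, [IO3^-] = 3s (since the Ce^3+ already present dominates).
Ksp ≈ 0.045 × (3s)^3
s = 3.6 × 10^-4 M
Check: s = 3.6 × 10^-4 ≪ 0.045, so the approximation is valid.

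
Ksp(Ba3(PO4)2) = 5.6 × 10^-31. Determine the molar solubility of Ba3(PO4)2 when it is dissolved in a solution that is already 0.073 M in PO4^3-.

s = 1.6 x 10^-10 M

Ba3(PO4)2(s) ⇌ 3 Ba^2+(aq) + 2 PO4^3-(aq)
Ksp = [Ba^2+]^3[PO4^3-]^2
Let s = moles of Ba3(PO4)2 that dissolve per litre. [Ba^2+] = 3s, [PO4^3-] = 0.073 + 2s ≈ 0.073 (since the PO4^3- already present dominates).
Ksp ≈ (3s)^3 × (0.073)^2
s = 1.6 × 10^-10 M
Check: 2s = 3.1 x 10^-10 ≪ 0.073, so the approximation is valid.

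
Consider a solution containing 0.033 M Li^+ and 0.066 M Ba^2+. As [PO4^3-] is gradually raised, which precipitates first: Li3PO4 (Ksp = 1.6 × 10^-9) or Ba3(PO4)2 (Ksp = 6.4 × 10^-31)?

Ba3(PO4)2

Each salt begins to precipitate when Q = Ksp, i.e. when [PO4^3-] reaches its threshold.
For Li3PO4: 1.6 × 10^-9 = (0.033)^3 × [PO4^3-]  ⇒  [PO4^3-] = 4.5 x 10^-5 M.
For Ba3(PO4)2: 6.4 × 10^-31 = (0.066)^3 × [PO4^3-]^2  ⇒  [PO4^3-] = 4.7 × 10^-14 M.
The salt with the lower threshold [PO4^3-] precipitates first: Ba3(PO4)2.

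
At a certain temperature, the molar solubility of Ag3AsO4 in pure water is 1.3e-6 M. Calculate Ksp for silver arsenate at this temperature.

7.7 × 10^-23

Ag3AsO4(s) ⇌ 3 Ag^+ + AsO4^3-
Let s = molar solubility. Then [Ag^+] = 3s and [AsO4^3-] = s.
Ksp = [Ag^+]^3[AsO4^3-]
Substituting: Ksp = (3s)^3s = 27s^4
With s = 1.3 × 10^-6: Ksp = 7.7 × 10^-23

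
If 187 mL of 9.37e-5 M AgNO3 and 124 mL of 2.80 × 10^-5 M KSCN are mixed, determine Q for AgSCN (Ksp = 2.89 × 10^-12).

Total volume = 187 + 124 = 311 mL.
[Ag^+] = 9.37 × 10^-5 × (187/311) = 5.634 × 10^-5 M
[SCN^-] = 2.80 x 10^-5 × (124/311) = 1.116 × 10^-5 M
AgSCN(s) <=> Ag^+ + SCN^-, so Q = [Ag^+][SCN^-]
Q = (5.634 × 10^-5)(1.116 × 10^-5) = 6.29 × 10^-10
Q > Ksp, so AgSCN will precipitate.

6.29 × 10^-10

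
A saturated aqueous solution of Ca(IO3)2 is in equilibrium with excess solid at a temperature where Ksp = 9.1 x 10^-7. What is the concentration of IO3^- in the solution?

Ca(IO3)2(s) <=> Ca^2+ + 2 IO3^-
Ksp = [Ca^2+][IO3^-]^2
Let s = molar solubility. Then [Ca^2+] = s and [IO3^-] = 2s.
Ksp = s(2s)^2 = 4s^3
s = (9.1 x 10^-7 / 4)^(1/3) = 6.10 x 10^-3 M
[IO3^-] = 2s = 1.2 × 10^-2 M

[IO3^-] ≈ 1.2 × 10^-2 M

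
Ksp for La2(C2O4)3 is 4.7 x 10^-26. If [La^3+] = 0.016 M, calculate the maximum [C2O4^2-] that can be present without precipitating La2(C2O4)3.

5.7 × 10^-8 M

La2(C2O4)3(s) ⇌ 2 La^3+(aq) + 3 C2O4^2-(aq)
Ksp = [La^3+]^2[C2O4^2-]^3
Precipitation begins when Q = Ksp. With [La^3+] = 0.016 M:
4.7 x 10^-26 = (0.016)^2 × [C2O4^2-]^3
[C2O4^2-] = (4.7 x 10^-26 / 2.56 × 10^-4)^(1/3) = 5.7 × 10^-8 M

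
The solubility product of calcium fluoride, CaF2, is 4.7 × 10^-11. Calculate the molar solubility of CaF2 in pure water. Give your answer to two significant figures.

CaF2(s) ⇌ Ca^2+(aq) + 2 F^-(aq)
Ksp = [Ca^2+][F^-]^2
For each mole of CaF2 that dissolves: [Ca^2+] = s, [F^-] = 2s.
Ksp = s(2s)^2 = 4s^3
s = (4.7 × 10^-11 / 4)^(1/3) = 2.3 x 10^-4 M

s = 2.3 × 10^-4 M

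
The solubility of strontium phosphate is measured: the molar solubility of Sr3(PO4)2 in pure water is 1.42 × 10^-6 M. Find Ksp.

Sr3(PO4)2(s) <=> 3 Sr^2+(aq) + 2 PO4^3-(aq)
With molar solubility s: [Sr^2+] = 3s, [PO4^3-] = 2s.
Ksp = [Sr^2+]^3[PO4^3-]^2
Ksp = (3s)^3(2s)^2 = 108s^5
With s = 1.42 × 10^-6: Ksp = 6.24 x 10^-28

Ksp = 6.24 × 10^-28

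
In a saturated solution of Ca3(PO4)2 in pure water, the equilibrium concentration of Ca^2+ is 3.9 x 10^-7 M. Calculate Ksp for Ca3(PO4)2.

Ca3(PO4)2(s) ⇌ 3 Ca^2+ + 2 PO4^3-
Stoichiometry gives [PO4^3-] = (2/3)[Ca^2+] = 2.60 x 10^-7 M.
Ksp = [Ca^2+]^3[PO4^3-]^2
Ksp = (3.9 × 10^-7)^3 × (2.60 × 10^-7)^2 = 4.0 x 10^-33

Ksp = 4.0 × 10^-33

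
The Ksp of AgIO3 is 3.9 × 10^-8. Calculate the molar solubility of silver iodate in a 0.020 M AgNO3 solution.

AgIO3(s) ⇌ Ag^+ + IO3^-
Ksp = [Ag^+][IO3^-]
Let s be the molar solubility in this solution. [Ag^+] = 0.020 + s ≈ 0.020, [IO3^-] = s (since Ag^+ from AgNO3 dominates).
Ksp ≈ 0.020 × s
s = 2.0 x 10^-6 M
Check: s = 2.0 x 10^-6 ≪ 0.020, so the approximation is valid.

s ≈ 2.0 × 10^-6 M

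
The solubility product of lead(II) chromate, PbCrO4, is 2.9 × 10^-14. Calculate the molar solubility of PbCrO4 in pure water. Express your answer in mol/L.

PbCrO4(s) ⇌ Pb^2+(aq) + CrO4^2-(aq)
Ksp = [Pb^2+][CrO4^2-]
Let s = molar solubility. Then [Pb^2+] = s and [CrO4^2-] = s.
Ksp = s × s = s^2
s = (2.9 × 10^-14)^(1/2) = 1.7 × 10^-7 M

1.7e-7 M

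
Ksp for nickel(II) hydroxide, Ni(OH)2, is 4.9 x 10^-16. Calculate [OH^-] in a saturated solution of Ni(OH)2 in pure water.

9.9e-6 M

Ni(OH)2(s) ⇌ Ni^2+(aq) + 2 OH^-(aq)
Ksp = [Ni^2+][OH^-]^2
If s mol/L of Ni(OH)2 dissolves, [Ni^2+] = s and [OH^-] = 2s.
Substituting: Ksp = s(2s)^2 = 4s^3
s = (4.9 x 10^-16 / 4)^(1/3) = 4.97 x 10^-6 M
[OH^-] = 2s = 9.9 × 10^-6 M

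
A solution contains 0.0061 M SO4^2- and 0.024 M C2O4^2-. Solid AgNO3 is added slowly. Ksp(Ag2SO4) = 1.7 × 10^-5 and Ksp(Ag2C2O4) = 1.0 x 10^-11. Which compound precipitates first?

Ag2C2O4

Each salt begins to precipitate when Q = Ksp, i.e. when [Ag^+] reaches its threshold.
For Ag2SO4: 1.7 × 10^-5 = 0.0061 × [Ag^+]^2  ⇒  [Ag^+] = 5.3 x 10^-2 M.
For Ag2C2O4: 1.0 x 10^-11 = 0.024 × [Ag^+]^2  ⇒  [Ag^+] = 2.0 × 10^-5 M.
The salt with the lower threshold [Ag^+] precipitates first: Ag2C2O4.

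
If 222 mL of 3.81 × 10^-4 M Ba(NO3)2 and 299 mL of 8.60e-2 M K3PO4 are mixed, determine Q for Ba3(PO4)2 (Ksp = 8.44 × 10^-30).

Total volume = 222 + 299 = 521 mL.
[Ba^2+] = 3.81 × 10^-4 × (222/521) = 1.623 × 10^-4 M
[PO4^3-] = 8.60 × 10^-2 × (299/521) = 4.936 × 10^-2 M
Ba3(PO4)2(s) ⇌ 3 Ba^2+(aq) + 2 PO4^3-(aq), so Q = [Ba^2+]^3[PO4^3-]^2
Q = (1.623 × 10^-4)^3(4.936 × 10^-2)^2 = 1.04 × 10^-14
Q > Ksp, so Ba3(PO4)2 will precipitate.

Q = 1.04 x 10^-14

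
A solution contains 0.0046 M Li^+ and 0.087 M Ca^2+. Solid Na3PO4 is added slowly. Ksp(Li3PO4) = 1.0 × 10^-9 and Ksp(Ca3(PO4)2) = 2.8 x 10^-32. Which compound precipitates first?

Ca3(PO4)2

Each salt begins to precipitate when Q = Ksp, i.e. when [PO4^3-] reaches its threshold.
For Li3PO4: 1.0 × 10^-9 = (0.0046)^3 × [PO4^3-]  ⇒  [PO4^3-] = 1.0 × 10^-2 M.
For Ca3(PO4)2: 2.8 x 10^-32 = (0.087)^3 × [PO4^3-]^2  ⇒  [PO4^3-] = 6.5 × 10^-15 M.
The salt with the lower threshold [PO4^3-] precipitates first: Ca3(PO4)2.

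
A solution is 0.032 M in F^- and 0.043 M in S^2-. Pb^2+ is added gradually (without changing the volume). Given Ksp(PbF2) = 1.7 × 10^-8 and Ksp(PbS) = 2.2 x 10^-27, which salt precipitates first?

Each salt begins to precipitate when Q = Ksp, i.e. when [Pb^2+] reaches its threshold.
For PbF2: 1.7 × 10^-8 = (0.032)^2 × [Pb^2+]  ⇒  [Pb^2+] = 1.7 x 10^-5 M.
For PbS: 2.2 x 10^-27 = 0.043 × [Pb^2+]  ⇒  [Pb^2+] = 5.1 × 10^-26 M.
The salt with the lower threshold [Pb^2+] precipitates first: PbS.

PbS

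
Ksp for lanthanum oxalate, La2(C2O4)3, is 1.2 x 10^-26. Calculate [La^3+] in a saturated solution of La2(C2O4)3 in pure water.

5.1e-6 M

La2(C2O4)3(s) ⇌ 2 La^3+(aq) + 3 C2O4^2-(aq)
Ksp = [La^3+]^2[C2O4^2-]^3
Let s = molar solubility. Then [La^3+] = 2s and [C2O4^2-] = 3s.
Substituting: Ksp = (2s)^2(3s)^3 = 108s^5
s = (1.2 x 10^-26 / 108)^(1/5) = 2.57 × 10^-6 M
[La^3+] = 2s = 5.1 × 10^-6 M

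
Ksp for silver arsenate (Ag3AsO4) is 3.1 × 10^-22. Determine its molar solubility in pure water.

Ag3AsO4(s) ⇌ 3 Ag^+(aq) + AsO4^3-(aq)
Ksp = [Ag^+]^3[AsO4^3-]
Let s = molar solubility. Then [Ag^+] = 3s and [AsO4^3-] = s.
So Ksp = (3s)^3 × s = 27s^4
s = (3.1 × 10^-22 / 27)^(1/4) = 1.8 × 10^-6 M

s = 1.8 × 10^-6 M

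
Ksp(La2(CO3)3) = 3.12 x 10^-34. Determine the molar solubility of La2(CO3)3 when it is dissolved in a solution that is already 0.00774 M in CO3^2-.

La2(CO3)3(s) ⇌ 2 La^3+ + 3 CO3^2-
Ksp = [La^3+]^2[CO3^2-]^3
Let s be the molar solubility in this solution. [La^3+] = 2s, [CO3^2-] = 0.00774 + 3s ≈ 0.00774 (since the CO3^2- already present dominates).
Ksp ≈ (2s)^2 × (0.00774)^3
s = 1.30 x 10^-14 M
Check: 3s = 3.9 × 10^-14 ≪ 0.00774, so the approximation is valid.

s ≈ 1.30 x 10^-14 M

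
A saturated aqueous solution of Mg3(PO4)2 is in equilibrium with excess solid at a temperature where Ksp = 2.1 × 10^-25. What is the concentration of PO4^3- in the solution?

Mg3(PO4)2(s) ⇌ 3 Mg^2+ + 2 PO4^3-
Ksp = [Mg^2+]^3[PO4^3-]^2
With molar solubility s: [Mg^2+] = 3s, [PO4^3-] = 2s.
Substituting: Ksp = (3s)^3(2s)^2 = 108s^5
s = (2.1 × 10^-25 / 108)^(1/5) = 4.55 × 10^-6 M
[PO4^3-] = 2s = 9.1 × 10^-6 M

[PO4^3-] = 9.1e-6 M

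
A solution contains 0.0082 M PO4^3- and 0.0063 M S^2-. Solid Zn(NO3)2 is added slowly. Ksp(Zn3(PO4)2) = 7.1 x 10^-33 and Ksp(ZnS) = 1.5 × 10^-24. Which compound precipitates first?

ZnS

Each salt begins to precipitate when Q = Ksp, i.e. when [Zn^2+] reaches its threshold.
For Zn3(PO4)2: 7.1 x 10^-33 = (0.0082)^2 × [Zn^2+]^3  ⇒  [Zn^2+] = 4.7 × 10^-10 M.
For ZnS: 1.5 × 10^-24 = 0.0063 × [Zn^2+]  ⇒  [Zn^2+] = 2.4 × 10^-22 M.
The salt with the lower threshold [Zn^2+] precipitates first: ZnS.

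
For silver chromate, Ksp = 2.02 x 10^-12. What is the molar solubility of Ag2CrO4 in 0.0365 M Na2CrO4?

3.72 x 10^-6 M

Ag2CrO4(s) <=> 2 Ag^+(aq) + CrO4^2-(aq)
Ksp = [Ag^+]^2[CrO4^2-]
If s mol/L dissolves here, [Ag^+] = 2s, [CrO4^2-] = 0.0365 + s ≈ 0.0365 (since CrO4^2- from Na2CrO4 dominates).
Ksp ≈ (2s)^2 × 0.0365
s = 3.72 x 10^-6 M
Check: s = 3.7 × 10^-6 ≪ 0.0365, so the approximation is valid.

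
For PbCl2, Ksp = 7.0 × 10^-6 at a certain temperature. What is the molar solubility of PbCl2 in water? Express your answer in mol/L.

PbCl2(s) ⇌ Pb^2+ + 2 Cl^-
Ksp = [Pb^2+][Cl^-]^2
With molar solubility s: [Pb^2+] = s, [Cl^-] = 2s.
Ksp = s(2s)^2 = 4s^3
Solving, s = (7.0 × 10^-6/4)^(1/3) = 1.2 × 10^-2 M

s = 1.2e-2 M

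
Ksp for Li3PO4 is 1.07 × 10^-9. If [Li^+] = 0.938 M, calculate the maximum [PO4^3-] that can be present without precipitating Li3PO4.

Li3PO4(s) ⇌ 3 Li^+ + PO4^3-
Ksp = [Li^+]^3[PO4^3-]
Precipitation begins when Q = Ksp. With [Li^+] = 0.938 M:
1.07 × 10^-9 = (0.938)^3 × [PO4^3-]
[PO4^3-] = (1.07 × 10^-9 / 8.253 × 10^-1) = 1.30 × 10^-9 M

[PO4^3-] ≈ 1.30 × 10^-9 M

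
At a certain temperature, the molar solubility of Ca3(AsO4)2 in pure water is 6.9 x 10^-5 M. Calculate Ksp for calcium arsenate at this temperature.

1.7 × 10^-19

Ca3(AsO4)2(s) ⇌ 3 Ca^2+(aq) + 2 AsO4^3-(aq)
Let s = molar solubility. Then [Ca^2+] = 3s and [AsO4^3-] = 2s.
Ksp = [Ca^2+]^3[AsO4^3-]^2
So Ksp = (3s)^3 × (2s)^2 = 108s^5
Ksp = 108 × (6.9 × 10^-5)^5 = 1.7 × 10^-19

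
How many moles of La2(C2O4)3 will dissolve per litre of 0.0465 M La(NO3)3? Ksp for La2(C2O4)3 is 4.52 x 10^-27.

s ≈ 4.26 × 10^-9 M

La2(C2O4)3(s) <=> 2 La^3+ + 3 C2O4^2-
Ksp = [La^3+]^2[C2O4^2-]^3
Let s be the molar solubility in this solution. [La^3+] = 0.0465 + 2s ≈ 0.0465, [C2O4^2-] = 3s (common-ion effect: La^3+ is already 0.0465 M).
Ksp ≈ (0.0465)^2 × (3s)^3
s = 4.26 x 10^-9 M
Check: 2s = 8.5 × 10^-9 ≪ 0.0465, so the approximation is valid.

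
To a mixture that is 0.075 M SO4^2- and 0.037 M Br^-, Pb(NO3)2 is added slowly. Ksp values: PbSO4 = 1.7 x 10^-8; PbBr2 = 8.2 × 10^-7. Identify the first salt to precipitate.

PbSO4

Each salt begins to precipitate when Q = Ksp, i.e. when [Pb^2+] reaches its threshold.
For PbSO4: 1.7 x 10^-8 = 0.075 × [Pb^2+]  ⇒  [Pb^2+] = 2.3 × 10^-7 M.
For PbBr2: 8.2 × 10^-7 = (0.037)^2 × [Pb^2+]  ⇒  [Pb^2+] = 6.0 x 10^-4 M.
The salt with the lower threshold [Pb^2+] precipitates first: PbSO4.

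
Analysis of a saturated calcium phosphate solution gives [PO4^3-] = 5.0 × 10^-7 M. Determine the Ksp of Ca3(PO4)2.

Ca3(PO4)2(s) <=> 3 Ca^2+(aq) + 2 PO4^3-(aq)
Stoichiometry gives [Ca^2+] = (3/2)[PO4^3-] = 7.50 × 10^-7 M.
Ksp = [Ca^2+]^3[PO4^3-]^2
Ksp = (7.50 × 10^-7)^3 × (5.0 × 10^-7)^2 = 1.1 x 10^-31

Ksp = 1.1e-31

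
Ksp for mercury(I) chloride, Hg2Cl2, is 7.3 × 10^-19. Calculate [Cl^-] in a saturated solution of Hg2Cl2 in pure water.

1.1 x 10^-6 M

Hg2Cl2(s) ⇌ Hg2^2+ + 2 Cl^-
Ksp = [Hg2^2+][Cl^-]^2
For each mole of Hg2Cl2 that dissolves: [Hg2^2+] = s, [Cl^-] = 2s.
Substituting: Ksp = s(2s)^2 = 4s^3
s = (7.3 × 10^-19 / 4)^(1/3) = 5.67 × 10^-7 M
[Cl^-] = 2s = 1.1 × 10^-6 M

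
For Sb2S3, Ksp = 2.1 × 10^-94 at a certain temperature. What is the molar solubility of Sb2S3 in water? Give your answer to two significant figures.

s = 7.2 × 10^-20 M

Sb2S3(s) <=> 2 Sb^3+(aq) + 3 S^2-(aq)
Ksp = [Sb^3+]^2[S^2-]^3
For each mole of Sb2S3 that dissolves: [Sb^3+] = 2s, [S^2-] = 3s.
So Ksp = (2s)^2 × (3s)^3 = 108s^5
Solving, s = (2.1 × 10^-94/108)^(1/5) = 7.2 × 10^-20 M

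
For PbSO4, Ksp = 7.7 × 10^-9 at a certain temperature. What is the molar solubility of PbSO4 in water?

8.8e-5 M

PbSO4(s) <=> Pb^2+(aq) + SO4^2-(aq)
Ksp = [Pb^2+][SO4^2-]
For each mole of PbSO4 that dissolves: [Pb^2+] = s, [SO4^2-] = s.
Ksp = s^2
s = (7.7 × 10^-9)^(1/2) = 8.8 × 10^-5 M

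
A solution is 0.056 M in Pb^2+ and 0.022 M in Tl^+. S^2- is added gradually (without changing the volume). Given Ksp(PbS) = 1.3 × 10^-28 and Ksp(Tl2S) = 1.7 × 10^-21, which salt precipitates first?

PbS

Precipitation of each salt starts when its ion product equals its Ksp.
For PbS: 1.3 × 10^-28 = 0.056 × [S^2-]  ⇒  [S^2-] = 2.3 × 10^-27 M.
For Tl2S: 1.7 × 10^-21 = (0.022)^2 × [S^2-]  ⇒  [S^2-] = 3.5 × 10^-18 M.
The salt with the lower threshold [S^2-] precipitates first: PbS.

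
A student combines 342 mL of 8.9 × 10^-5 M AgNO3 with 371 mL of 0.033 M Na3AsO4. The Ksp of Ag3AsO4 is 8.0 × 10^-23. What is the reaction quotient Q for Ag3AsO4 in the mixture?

Total volume = 342 + 371 = 713 mL.
[Ag^+] = 8.9 x 10^-5 × (342/713) = 4.27 x 10^-5 M
[AsO4^3-] = 3.3 × 10^-2 × (371/713) = 1.72 × 10^-2 M
Ag3AsO4(s) ⇌ 3 Ag^+(aq) + AsO4^3-(aq), so Q = [Ag^+]^3[AsO4^3-]
Q = (4.27 x 10^-5)^3(1.72 × 10^-2) = 1.3 × 10^-15
Q > Ksp, so Ag3AsO4 will precipitate.

Q = 1.3 x 10^-15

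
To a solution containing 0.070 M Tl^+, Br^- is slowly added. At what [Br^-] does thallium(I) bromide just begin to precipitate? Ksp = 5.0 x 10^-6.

TlBr(s) <=> Tl^+ + Br^-
Ksp = [Tl^+][Br^-]
Precipitation begins when Q = Ksp. With [Tl^+] = 0.070 M:
5.0 x 10^-6 = (0.070) × [Br^-]
[Br^-] = (5.0 x 10^-6 / 7.0 x 10^-2) = 7.1 × 10^-5 M

7.1 x 10^-5 M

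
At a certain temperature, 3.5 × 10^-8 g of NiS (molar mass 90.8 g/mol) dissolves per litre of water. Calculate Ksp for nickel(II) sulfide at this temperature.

Ksp = 1.5 × 10^-19

Molar solubility s = (3.5 × 10^-8 g/L) / (90.8 g/mol) = 3.85 x 10^-10 M.
NiS(s) <=> Ni^2+(aq) + S^2-(aq)
Let s = molar solubility. Then [Ni^2+] = s and [S^2-] = s.
Ksp = [Ni^2+][S^2-]
Ksp = s × s = s^2
Ksp = (3.85 × 10^-10)^2 = 1.5 × 10^-19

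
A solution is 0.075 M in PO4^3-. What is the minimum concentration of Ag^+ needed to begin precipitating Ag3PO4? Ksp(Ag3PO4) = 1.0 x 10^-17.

[Ag^+] ≈ 5.1e-6 M

Ag3PO4(s) ⇌ 3 Ag^+ + PO4^3-
Ksp = [Ag^+]^3[PO4^3-]
Precipitation begins when Q = Ksp. With [PO4^3-] = 0.075 M:
1.0 x 10^-17 = (0.075) × [Ag^+]^3
[Ag^+] = (1.0 x 10^-17 / 7.5 × 10^-2)^(1/3) = 5.1 × 10^-6 M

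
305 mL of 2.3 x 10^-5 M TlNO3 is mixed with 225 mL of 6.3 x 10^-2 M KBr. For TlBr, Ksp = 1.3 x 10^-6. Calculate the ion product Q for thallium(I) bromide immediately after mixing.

Q ≈ 3.5e-7

Total volume = 305 + 225 = 530 mL.
[Tl^+] = 2.3 × 10^-5 × (305/530) = 1.32 x 10^-5 M
[Br^-] = 6.3 × 10^-2 × (225/530) = 2.67 × 10^-2 M
TlBr(s) <=> Tl^+ + Br^-, so Q = [Tl^+][Br^-]
Q = (1.32 × 10^-5)(2.67 × 10^-2) = 3.5 x 10^-7
Q < Ksp, so no precipitate of TlBr forms.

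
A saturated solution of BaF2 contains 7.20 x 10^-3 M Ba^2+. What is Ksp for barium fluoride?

Ksp ≈ 1.49e-6

BaF2(s) ⇌ Ba^2+(aq) + 2 F^-(aq)
Stoichiometry gives [F^-] = (2/1)[Ba^2+] = 1.440 × 10^-2 M.
Ksp = [Ba^2+][F^-]^2
Ksp = 7.20 × 10^-3 × (1.440 × 10^-2)^2 = 1.49 × 10^-6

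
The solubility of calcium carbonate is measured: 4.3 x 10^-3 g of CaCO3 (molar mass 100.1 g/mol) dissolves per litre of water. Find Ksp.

1.8e-9

Molar solubility s = (4.3 x 10^-3 g/L) / (100.1 g/mol) = 4.30 × 10^-5 M.
CaCO3(s) ⇌ Ca^2+ + CO3^2-
If s mol/L of CaCO3 dissolves, [Ca^2+] = s and [CO3^2-] = s.
Ksp = [Ca^2+][CO3^2-]
Ksp = s × s = s^2
Ksp = (4.30 × 10^-5)^2 = 1.8 × 10^-9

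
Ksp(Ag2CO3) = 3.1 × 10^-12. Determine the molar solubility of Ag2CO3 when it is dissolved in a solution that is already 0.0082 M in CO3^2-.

Ag2CO3(s) <=> 2 Ag^+ + CO3^2-
Ksp = [Ag^+]^2[CO3^2-]
Let s = moles of Ag2CO3 that dissolve per litre. [Ag^+] = 2s, [CO3^2-] = 0.0082 + s ≈ 0.0082 (common-ion effect: CO3^2- is already 0.0082 M).
Ksp ≈ (2s)^2 × 0.0082
s = 9.7 x 10^-6 M
Check: s = 9.7 × 10^-6 ≪ 0.0082, so the approximation is valid.

s = 9.7 x 10^-6 M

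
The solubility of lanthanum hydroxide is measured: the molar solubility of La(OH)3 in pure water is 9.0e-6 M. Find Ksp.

1.8 × 10^-19

La(OH)3(s) <=> La^3+(aq) + 3 OH^-(aq)
Let s = molar solubility. Then [La^3+] = s and [OH^-] = 3s.
Ksp = [La^3+][OH^-]^3
So Ksp = s × (3s)^3 = 27s^4
With s = 9.0 × 10^-6: Ksp = 1.8 × 10^-19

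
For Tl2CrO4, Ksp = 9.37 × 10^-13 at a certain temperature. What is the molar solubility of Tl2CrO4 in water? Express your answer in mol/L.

6.16 × 10^-5 M

Tl2CrO4(s) <=> 2 Tl^+ + CrO4^2-
Ksp = [Tl^+]^2[CrO4^2-]
Let s = molar solubility. Then [Tl^+] = 2s and [CrO4^2-] = s.
So Ksp = (2s)^2 × s = 4s^3
s^3 = 9.37 × 10^-13 / 4, so s = 6.16 x 10^-5 M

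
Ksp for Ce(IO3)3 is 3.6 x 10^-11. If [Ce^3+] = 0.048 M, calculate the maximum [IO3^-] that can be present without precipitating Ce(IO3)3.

Ce(IO3)3(s) <=> Ce^3+ + 3 IO3^-
Ksp = [Ce^3+][IO3^-]^3
Precipitation begins when Q = Ksp. With [Ce^3+] = 0.048 M:
3.6 x 10^-11 = (0.048) × [IO3^-]^3
[IO3^-] = (3.6 x 10^-11 / 4.8 × 10^-2)^(1/3) = 9.1 × 10^-4 M

[IO3^-] = 9.1 × 10^-4 M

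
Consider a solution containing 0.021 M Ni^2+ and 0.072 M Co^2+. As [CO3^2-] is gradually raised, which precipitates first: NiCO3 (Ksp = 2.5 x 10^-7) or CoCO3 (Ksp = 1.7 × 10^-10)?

CoCO3

Precipitation of each salt starts when its ion product equals its Ksp.
For NiCO3: 2.5 x 10^-7 = 0.021 × [CO3^2-]  ⇒  [CO3^2-] = 1.2 x 10^-5 M.
For CoCO3: 1.7 × 10^-10 = 0.072 × [CO3^2-]  ⇒  [CO3^2-] = 2.4 x 10^-9 M.
The salt with the lower threshold [CO3^2-] precipitates first: CoCO3.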